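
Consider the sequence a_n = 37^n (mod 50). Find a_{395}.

We have a_1 = 37; a_2 = 19; a_3 = 3; a_4 = 11; a_5 = 7; a_6 = 9; a_7 = 33; a_8 = 21; a_9 = 27; a_{10} = 49; a_{11} = 13; a_{12} = 31; a_{13} = 47; a_{14} = 39; a_{15} = 43; a_{16} = 41; a_{17} = 17; a_{18} = 29; a_{19} = 23; a_{20} = 1; a_{21} = 37.
Since a_{21} = a_1 = 37, the sequence is periodic with period 20.
So a_{395} = a_{1 + ((395-1) mod 20)} = a_{15} = 43.

43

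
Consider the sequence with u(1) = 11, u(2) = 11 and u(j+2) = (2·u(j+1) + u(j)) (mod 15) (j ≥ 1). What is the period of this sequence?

24

Computing terms: u(1) = 11, u(2) = 11, u(3) = 3, u(4) = 2, u(5) = 7, u(6) = 1, u(7) = 9, u(8) = 4, u(9) = 2, u(10) = 8, u(11) = 3, u(12) = 14, u(13) = 1, u(14) = 1, u(15) = 3, u(16) = 7, u(17) = 2, u(18) = 11, u(19) = 9, u(20) = 14, u(21) = 7, u(22) = 13, u(23) = 3, u(24) = 4, u(25) = 11, u(26) = 11.
Since (u(25), u(26)) = (u(1), u(2)) = (11, 11) (two consecutive terms determine the rest), the sequence is periodic with period 24.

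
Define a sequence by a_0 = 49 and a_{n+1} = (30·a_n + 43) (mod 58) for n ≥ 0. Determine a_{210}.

Computing terms: a_0 = 49,  a_1 = 5,  a_2 = 19,  a_3 = 33,  a_4 = 47,  a_5 = 3,  a_6 = 17,  a_7 = 31,  a_8 = 45,  a_9 = 1,  a_{10} = 15,  a_{11} = 29,  a_{12} = 43,  a_{13} = 57,  a_{14} = 13,  a_{15} = 27,  a_{16} = 41,  a_{17} = 55,  a_{18} = 11,  a_{19} = 25,  a_{20} = 39,  a_{21} = 53,  a_{22} = 9,  a_{23} = 23,  a_{24} = 37,  a_{25} = 51,  a_{26} = 7,  a_{27} = 21,  a_{28} = 35,  a_{29} = 49.
The sequence repeats with period 29.
(210 - 0) mod 29 = 7, so a_{210} = a_7 = 31.

31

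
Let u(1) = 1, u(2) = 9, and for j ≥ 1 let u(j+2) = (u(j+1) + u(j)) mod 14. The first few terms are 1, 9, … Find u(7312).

We have u(1) = 1; u(2) = 9; u(3) = 10; u(4) = 5; u(5) = 1; u(6) = 6; u(7) = 7; u(8) = 13; u(9) = 6; u(10) = 5; u(11) = 11; u(12) = 2; u(13) = 13; u(14) = 1; u(15) = 0; u(16) = 1; u(17) = 1; u(18) = 2; u(19) = 3; u(20) = 5; u(21) = 8; u(22) = 13; u(23) = 7; u(24) = 6; u(25) = 13; u(26) = 5; u(27) = 4; u(28) = 9; u(29) = 13; u(30) = 8; u(31) = 7; u(32) = 1; u(33) = 8; u(34) = 9; u(35) = 3; u(36) = 12; u(37) = 1; u(38) = 13; u(39) = 0; u(40) = 13; u(41) = 13; u(42) = 12; u(43) = 11; u(44) = 9; u(45) = 6; u(46) = 1; u(47) = 7; u(48) = 8; u(49) = 1; u(50) = 9.
The sequence repeats with period 48.
So u(7312) = u(1 + ((7312-1) mod 48)) = u(16) = 1.

1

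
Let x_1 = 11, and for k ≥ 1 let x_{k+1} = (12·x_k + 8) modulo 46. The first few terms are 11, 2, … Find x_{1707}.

2

Computing terms: x_1 = 11; x_2 = 2; x_3 = 32; x_4 = 24; x_5 = 20; x_6 = 18; x_7 = 40; x_8 = 28; x_9 = 22; x_{10} = 42; x_{11} = 6; x_{12} = 34; x_{13} = 2.
Since x_{13} = x_2 = 2, the sequence is eventually periodic: after a pre-period of length 1 it cycles with period 11.
For k ≥ 2, x_k depends only on (k - 2) mod 11. (1707 - 2) mod 11 = 0, so x_{1707} = x_2 = 2.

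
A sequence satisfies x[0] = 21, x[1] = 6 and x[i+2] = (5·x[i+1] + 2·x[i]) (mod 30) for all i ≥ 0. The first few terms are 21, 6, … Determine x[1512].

Computing terms: x[0] = 21; x[1] = 6; x[2] = 12; x[3] = 12; x[4] = 24; x[5] = 24; x[6] = 18; x[7] = 18; x[8] = 6; x[9] = 6; x[10] = 12.
Since (x[9], x[10]) = (x[1], x[2]) = (6, 12) (two consecutive terms determine the rest), the sequence is eventually periodic: after a pre-period of length 1 it cycles with period 8.
For i ≥ 1, x[i] depends only on (i - 1) mod 8. (1512 - 1) mod 8 = 7, so x[1512] = x[8] = 6.

6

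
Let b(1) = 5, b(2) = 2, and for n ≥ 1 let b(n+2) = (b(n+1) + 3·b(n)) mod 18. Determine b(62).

b(1) = 5,  b(2) = 2,  b(3) = 17,  b(4) = 5,  b(5) = 2.
Since (b(4), b(5)) = (b(1), b(2)) = (5, 2) (two consecutive terms determine the rest), the sequence is periodic with period 3.
(62 - 1) mod 3 = 1, so b(62) = b(2) = 2.

2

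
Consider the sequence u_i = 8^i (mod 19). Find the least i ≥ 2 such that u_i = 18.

3

We have u_1 = 8; u_2 = 7; u_3 = 18; u_4 = 11; u_5 = 12; u_6 = 1; u_7 = 8.
The sequence repeats with period 6.
The value 18 first appears (with i ≥ 2) at u_3.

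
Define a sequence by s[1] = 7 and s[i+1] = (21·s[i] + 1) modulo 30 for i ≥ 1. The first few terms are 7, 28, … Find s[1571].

7

Computing terms: s[1] = 7,  s[2] = 28,  s[3] = 19,  s[4] = 10,  s[5] = 1,  s[6] = 22,  s[7] = 13,  s[8] = 4,  s[9] = 25,  s[10] = 16,  s[11] = 7.
The sequence repeats with period 10.
So s[1571] = s[1 + ((1571-1) mod 10)] = s[1] = 7.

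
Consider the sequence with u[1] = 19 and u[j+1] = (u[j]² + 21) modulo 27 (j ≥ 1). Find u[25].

Listing terms: u[1] = 19; u[2] = 4; u[3] = 10; u[4] = 13; u[5] = 1; u[6] = 22; u[7] = 19.
Since u[7] = u[1] = 19, the sequence is periodic with period 6.
(25 - 1) mod 6 = 0, so u[25] = u[1] = 19.

19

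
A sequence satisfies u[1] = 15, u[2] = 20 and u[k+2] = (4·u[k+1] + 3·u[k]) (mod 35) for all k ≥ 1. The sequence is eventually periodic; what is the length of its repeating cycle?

21

Listing terms: u[1] = 15,  u[2] = 20,  u[3] = 20,  u[4] = 0,  u[5] = 25,  u[6] = 30,  u[7] = 20,  u[8] = 30,  u[9] = 5,  u[10] = 5,  u[11] = 0,  u[12] = 15,  u[13] = 25,  u[14] = 5,  u[15] = 25,  u[16] = 10,  u[17] = 10,  u[18] = 0,  u[19] = 30,  u[20] = 15,  u[21] = 10,  u[22] = 15,  u[23] = 20.
The sequence repeats with period 21.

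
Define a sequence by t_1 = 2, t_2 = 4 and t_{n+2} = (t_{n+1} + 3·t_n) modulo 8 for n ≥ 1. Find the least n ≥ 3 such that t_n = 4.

5

t_1 = 2,  t_2 = 4,  t_3 = 2,  t_4 = 6,  t_5 = 4,  t_6 = 6,  t_7 = 2,  t_8 = 4.
Since (t_7, t_8) = (t_1, t_2) = (2, 4) (two consecutive terms determine the rest), the sequence is periodic with period 6.
The value 4 first appears (with n ≥ 3) at t_5.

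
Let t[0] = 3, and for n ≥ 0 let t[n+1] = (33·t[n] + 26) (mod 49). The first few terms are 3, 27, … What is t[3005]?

43

t[0] = 3, t[1] = 27, t[2] = 35, t[3] = 5, t[4] = 44, t[5] = 8, t[6] = 45, t[7] = 41, t[8] = 7, t[9] = 12, t[10] = 30, t[11] = 36, t[12] = 38, t[13] = 6, t[14] = 28, t[15] = 19, t[16] = 16, t[17] = 15, t[18] = 31, t[19] = 20, t[20] = 0, t[21] = 26, t[22] = 2, t[23] = 43, t[24] = 24, t[25] = 34, t[26] = 21, t[27] = 33, t[28] = 37, t[29] = 22, t[30] = 17, t[31] = 48, t[32] = 42, t[33] = 40, t[34] = 23, t[35] = 1, t[36] = 10, t[37] = 13, t[38] = 14, t[39] = 47, t[40] = 9, t[41] = 29, t[42] = 3.
The sequence repeats with period 42.
So t[3005] = t[0 + ((3005-0) mod 42)] = t[23] = 43.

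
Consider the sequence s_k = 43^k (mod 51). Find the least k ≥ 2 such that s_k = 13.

2

Computing terms: s_1 = 43,  s_2 = 13,  s_3 = 49,  s_4 = 16,  s_5 = 25,  s_6 = 4,  s_7 = 19,  s_8 = 1,  s_9 = 43.
The sequence repeats with period 8.
The value 13 first appears (with k ≥ 2) at s_2.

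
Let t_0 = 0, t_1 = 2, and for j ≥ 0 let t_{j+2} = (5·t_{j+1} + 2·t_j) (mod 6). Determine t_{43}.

t_0 = 0, t_1 = 2, t_2 = 4, t_3 = 0, t_4 = 2.
Since (t_3, t_4) = (t_0, t_1) = (0, 2) (two consecutive terms determine the rest), the sequence is periodic with period 3.
(43 - 0) mod 3 = 1, so t_{43} = t_1 = 2.

2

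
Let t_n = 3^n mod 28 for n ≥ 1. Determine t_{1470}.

1

t_1 = 3; t_2 = 9; t_3 = 27; t_4 = 25; t_5 = 19; t_6 = 1; t_7 = 3.
The sequence repeats with period 6.
So t_{1470} = t_{1 + ((1470-1) mod 6)} = t_6 = 1.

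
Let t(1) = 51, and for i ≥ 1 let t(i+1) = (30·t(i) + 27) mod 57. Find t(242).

18

We have t(1) = 51, t(2) = 18, t(3) = 54, t(4) = 51.
The sequence repeats with period 3.
So t(242) = t(1 + ((242-1) mod 3)) = t(2) = 18.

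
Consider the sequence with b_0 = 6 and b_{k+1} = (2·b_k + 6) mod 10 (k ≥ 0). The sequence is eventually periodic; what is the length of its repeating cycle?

4

We have b_0 = 6; b_1 = 8; b_2 = 2; b_3 = 0; b_4 = 6.
The sequence repeats with period 4.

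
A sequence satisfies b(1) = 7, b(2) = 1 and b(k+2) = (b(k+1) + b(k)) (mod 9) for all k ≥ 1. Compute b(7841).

1

Listing terms: b(1) = 7, b(2) = 1, b(3) = 8, b(4) = 0, b(5) = 8, b(6) = 8, b(7) = 7, b(8) = 6, b(9) = 4, b(10) = 1, b(11) = 5, b(12) = 6, b(13) = 2, b(14) = 8, b(15) = 1, b(16) = 0, b(17) = 1, b(18) = 1, b(19) = 2, b(20) = 3, b(21) = 5, b(22) = 8, b(23) = 4, b(24) = 3, b(25) = 7, b(26) = 1.
The sequence repeats with period 24.
(7841 - 1) mod 24 = 16, so b(7841) = b(17) = 1.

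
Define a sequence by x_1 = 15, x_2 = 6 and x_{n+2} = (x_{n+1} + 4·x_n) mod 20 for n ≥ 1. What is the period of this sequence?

x_1 = 15, x_2 = 6, x_3 = 6, x_4 = 10, x_5 = 14, x_6 = 14, x_7 = 10, x_8 = 6, x_9 = 6.
Since (x_8, x_9) = (x_2, x_3) = (6, 6) (two consecutive terms determine the rest), the sequence is eventually periodic: after a pre-period of length 1 it cycles with period 6.

6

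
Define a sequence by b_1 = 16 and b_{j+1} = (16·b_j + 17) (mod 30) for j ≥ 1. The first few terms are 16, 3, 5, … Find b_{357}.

Listing terms: b_1 = 16; b_2 = 3; b_3 = 5; b_4 = 7; b_5 = 9; b_6 = 11; b_7 = 13; b_8 = 15; b_9 = 17; b_{10} = 19; b_{11} = 21; b_{12} = 23; b_{13} = 25; b_{14} = 27; b_{15} = 29; b_{16} = 1; b_{17} = 3.
Since b_{17} = b_2 = 3, the sequence is eventually periodic: after a pre-period of length 1 it cycles with period 15.
For j ≥ 2, b_j depends only on (j - 2) mod 15. (357 - 2) mod 15 = 10, so b_{357} = b_{12} = 23.

23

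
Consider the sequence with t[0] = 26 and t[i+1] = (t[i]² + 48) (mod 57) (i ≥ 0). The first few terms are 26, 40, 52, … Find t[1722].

7

Computing terms: t[0] = 26,  t[1] = 40,  t[2] = 52,  t[3] = 16,  t[4] = 19,  t[5] = 10,  t[6] = 34,  t[7] = 7,  t[8] = 40.
Since t[8] = t[1] = 40, the sequence is eventually periodic: after a pre-period of length 1 it cycles with period 7.
For i ≥ 1, t[i] depends only on (i - 1) mod 7. (1722 - 1) mod 7 = 6, so t[1722] = t[7] = 7.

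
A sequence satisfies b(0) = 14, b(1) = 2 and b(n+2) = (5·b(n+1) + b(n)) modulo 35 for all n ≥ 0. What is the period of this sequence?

We have b(0) = 14, b(1) = 2, b(2) = 24, b(3) = 17, b(4) = 4, b(5) = 2, b(6) = 14, b(7) = 2.
Since (b(6), b(7)) = (b(0), b(1)) = (14, 2) (two consecutive terms determine the rest), the sequence is periodic with period 6.

6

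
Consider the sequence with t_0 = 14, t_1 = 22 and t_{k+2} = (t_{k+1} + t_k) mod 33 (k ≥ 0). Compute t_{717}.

Computing terms: t_0 = 14, t_1 = 22, t_2 = 3, t_3 = 25, t_4 = 28, t_5 = 20, t_6 = 15, t_7 = 2, t_8 = 17, t_9 = 19, t_{10} = 3, t_{11} = 22, t_{12} = 25, t_{13} = 14, t_{14} = 6, t_{15} = 20, t_{16} = 26, t_{17} = 13, t_{18} = 6, t_{19} = 19, t_{20} = 25, t_{21} = 11, t_{22} = 3, t_{23} = 14, t_{24} = 17, t_{25} = 31, t_{26} = 15, t_{27} = 13, t_{28} = 28, t_{29} = 8, t_{30} = 3, t_{31} = 11, t_{32} = 14, t_{33} = 25, t_{34} = 6, t_{35} = 31, t_{36} = 4, t_{37} = 2, t_{38} = 6, t_{39} = 8, t_{40} = 14, t_{41} = 22.
The sequence repeats with period 40.
(717 - 0) mod 40 = 37, so t_{717} = t_{37} = 2.

2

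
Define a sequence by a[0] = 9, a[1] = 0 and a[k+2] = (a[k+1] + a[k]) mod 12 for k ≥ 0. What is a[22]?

Computing terms: a[0] = 9; a[1] = 0; a[2] = 9; a[3] = 9; a[4] = 6; a[5] = 3; a[6] = 9; a[7] = 0.
The sequence repeats with period 6.
So a[22] = a[0 + ((22-0) mod 6)] = a[4] = 6.

6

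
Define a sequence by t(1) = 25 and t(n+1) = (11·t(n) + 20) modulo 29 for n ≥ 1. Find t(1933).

25

t(1) = 25, t(2) = 5, t(3) = 17, t(4) = 4, t(5) = 6, t(6) = 28, t(7) = 9, t(8) = 3, t(9) = 24, t(10) = 23, t(11) = 12, t(12) = 7, t(13) = 10, t(14) = 14, t(15) = 0, t(16) = 20, t(17) = 8, t(18) = 21, t(19) = 19, t(20) = 26, t(21) = 16, t(22) = 22, t(23) = 1, t(24) = 2, t(25) = 13, t(26) = 18, t(27) = 15, t(28) = 11, t(29) = 25.
Since t(29) = t(1) = 25, the sequence is periodic with period 28.
So t(1933) = t(1 + ((1933-1) mod 28)) = t(1) = 25.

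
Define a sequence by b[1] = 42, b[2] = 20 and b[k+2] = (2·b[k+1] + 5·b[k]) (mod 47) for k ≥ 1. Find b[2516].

Computing terms: b[1] = 42,  b[2] = 20,  b[3] = 15,  b[4] = 36,  b[5] = 6,  b[6] = 4,  b[7] = 38,  b[8] = 2,  b[9] = 6,  b[10] = 22,  b[11] = 27,  b[12] = 23,  b[13] = 40,  b[14] = 7,  b[15] = 26,  b[16] = 40,  b[17] = 22,  b[18] = 9,  b[19] = 34,  b[20] = 19,  b[21] = 20,  b[22] = 41,  b[23] = 41,  b[24] = 5,  b[25] = 27,  b[26] = 32,  b[27] = 11,  b[28] = 41,  b[29] = 43,  b[30] = 9,  b[31] = 45,  b[32] = 41,  b[33] = 25,  b[34] = 20,  b[35] = 24,  b[36] = 7,  b[37] = 40,  b[38] = 21,  b[39] = 7,  b[40] = 25,  b[41] = 38,  b[42] = 13,  b[43] = 28,  b[44] = 27,  b[45] = 6,  b[46] = 6,  b[47] = 42,  b[48] = 20.
The sequence repeats with period 46.
So b[2516] = b[1 + ((2516-1) mod 46)] = b[32] = 41.

41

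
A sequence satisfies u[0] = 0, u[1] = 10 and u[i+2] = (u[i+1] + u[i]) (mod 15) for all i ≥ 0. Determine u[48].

u[0] = 0,  u[1] = 10,  u[2] = 10,  u[3] = 5,  u[4] = 0,  u[5] = 5,  u[6] = 5,  u[7] = 10,  u[8] = 0,  u[9] = 10.
Since (u[8], u[9]) = (u[0], u[1]) = (0, 10) (two consecutive terms determine the rest), the sequence is periodic with period 8.
So u[48] = u[0 + ((48-0) mod 8)] = u[0] = 0.

0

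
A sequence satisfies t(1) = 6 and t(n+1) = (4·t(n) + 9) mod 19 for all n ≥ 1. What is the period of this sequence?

We have t(1) = 6, t(2) = 14, t(3) = 8, t(4) = 3, t(5) = 2, t(6) = 17, t(7) = 1, t(8) = 13, t(9) = 4, t(10) = 6.
Since t(10) = t(1) = 6, the sequence is periodic with period 9.

9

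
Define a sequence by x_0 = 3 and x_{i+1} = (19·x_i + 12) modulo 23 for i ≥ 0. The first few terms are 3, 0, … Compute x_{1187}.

We have x_0 = 3; x_1 = 0; x_2 = 12; x_3 = 10; x_4 = 18; x_5 = 9; x_6 = 22; x_7 = 16; x_8 = 17; x_9 = 13; x_{10} = 6; x_{11} = 11; x_{12} = 14; x_{13} = 2; x_{14} = 4; x_{15} = 19; x_{16} = 5; x_{17} = 15; x_{18} = 21; x_{19} = 20; x_{20} = 1; x_{21} = 8; x_{22} = 3.
The sequence repeats with period 22.
(1187 - 0) mod 22 = 21, so x_{1187} = x_{21} = 8.

8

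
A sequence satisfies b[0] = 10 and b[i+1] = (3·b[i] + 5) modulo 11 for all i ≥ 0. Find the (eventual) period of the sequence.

5

Computing terms: b[0] = 10, b[1] = 2, b[2] = 0, b[3] = 5, b[4] = 9, b[5] = 10.
The sequence repeats with period 5.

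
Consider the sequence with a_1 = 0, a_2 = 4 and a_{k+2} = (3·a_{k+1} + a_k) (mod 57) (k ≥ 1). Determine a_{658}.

Listing terms: a_1 = 0,  a_2 = 4,  a_3 = 12,  a_4 = 40,  a_5 = 18,  a_6 = 37,  a_7 = 15,  a_8 = 25,  a_9 = 33,  a_{10} = 10,  a_{11} = 6,  a_{12} = 28,  a_{13} = 33,  a_{14} = 13,  a_{15} = 15,  a_{16} = 1,  a_{17} = 18,  a_{18} = 55,  a_{19} = 12,  a_{20} = 34,  a_{21} = 0,  a_{22} = 34,  a_{23} = 45,  a_{24} = 55,  a_{25} = 39,  a_{26} = 1,  a_{27} = 42,  a_{28} = 13,  a_{29} = 24,  a_{30} = 28,  a_{31} = 51,  a_{32} = 10,  a_{33} = 24,  a_{34} = 25,  a_{35} = 42,  a_{36} = 37,  a_{37} = 39,  a_{38} = 40,  a_{39} = 45,  a_{40} = 4,  a_{41} = 0,  a_{42} = 4.
Since (a_{41}, a_{42}) = (a_1, a_2) = (0, 4) (two consecutive terms determine the rest), the sequence is periodic with period 40.
So a_{658} = a_{1 + ((658-1) mod 40)} = a_{18} = 55.

55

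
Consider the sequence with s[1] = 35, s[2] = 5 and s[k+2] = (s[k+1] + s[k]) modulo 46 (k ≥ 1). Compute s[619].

1

s[1] = 35, s[2] = 5, s[3] = 40, s[4] = 45, s[5] = 39, s[6] = 38, s[7] = 31, s[8] = 23, s[9] = 8, s[10] = 31, s[11] = 39, s[12] = 24, s[13] = 17, s[14] = 41, s[15] = 12, s[16] = 7, s[17] = 19, s[18] = 26, s[19] = 45, s[20] = 25, s[21] = 24, s[22] = 3, s[23] = 27, s[24] = 30, s[25] = 11, s[26] = 41, s[27] = 6, s[28] = 1, s[29] = 7, s[30] = 8, s[31] = 15, s[32] = 23, s[33] = 38, s[34] = 15, s[35] = 7, s[36] = 22, s[37] = 29, s[38] = 5, s[39] = 34, s[40] = 39, s[41] = 27, s[42] = 20, s[43] = 1, s[44] = 21, s[45] = 22, s[46] = 43, s[47] = 19, s[48] = 16, s[49] = 35, s[50] = 5.
The sequence repeats with period 48.
(619 - 1) mod 48 = 42, so s[619] = s[43] = 1.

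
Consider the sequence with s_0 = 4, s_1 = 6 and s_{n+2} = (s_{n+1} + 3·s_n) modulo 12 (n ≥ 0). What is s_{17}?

6

Listing terms: s_0 = 4; s_1 = 6; s_2 = 6; s_3 = 0; s_4 = 6; s_5 = 6.
Since (s_4, s_5) = (s_1, s_2) = (6, 6) (two consecutive terms determine the rest), the sequence is eventually periodic: after a pre-period of length 1 it cycles with period 3.
For n ≥ 1, s_n depends only on (n - 1) mod 3. (17 - 1) mod 3 = 1, so s_{17} = s_2 = 6.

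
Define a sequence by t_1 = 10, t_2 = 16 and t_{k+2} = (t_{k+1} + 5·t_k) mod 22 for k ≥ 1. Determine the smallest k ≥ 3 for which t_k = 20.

18

We have t_1 = 10; t_2 = 16; t_3 = 0; t_4 = 14; t_5 = 14; t_6 = 18; t_7 = 0; t_8 = 2; t_9 = 2; t_{10} = 12; t_{11} = 0; t_{12} = 16; t_{13} = 16; t_{14} = 8; t_{15} = 0; t_{16} = 18; t_{17} = 18; t_{18} = 20; t_{19} = 0; t_{20} = 12; t_{21} = 12; t_{22} = 6; t_{23} = 0; t_{24} = 8; t_{25} = 8; t_{26} = 4; t_{27} = 0; t_{28} = 20; t_{29} = 20; t_{30} = 10; t_{31} = 0; t_{32} = 6; t_{33} = 6; t_{34} = 14; t_{35} = 0; t_{36} = 4; t_{37} = 4; t_{38} = 2; t_{39} = 0; t_{40} = 10; t_{41} = 10; t_{42} = 16.
Since (t_{41}, t_{42}) = (t_1, t_2) = (10, 16) (two consecutive terms determine the rest), the sequence is periodic with period 40.
The value 20 first appears (with k ≥ 3) at t_{18}.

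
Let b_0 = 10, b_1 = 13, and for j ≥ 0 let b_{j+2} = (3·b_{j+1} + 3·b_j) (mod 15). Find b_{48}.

We have b_0 = 10; b_1 = 13; b_2 = 9; b_3 = 6; b_4 = 0; b_5 = 3; b_6 = 9; b_7 = 6.
Since (b_6, b_7) = (b_2, b_3) = (9, 6) (two consecutive terms determine the rest), the sequence is eventually periodic: after a pre-period of length 2 it cycles with period 4.
For j ≥ 2, b_j depends only on (j - 2) mod 4. (48 - 2) mod 4 = 2, so b_{48} = b_4 = 0.

0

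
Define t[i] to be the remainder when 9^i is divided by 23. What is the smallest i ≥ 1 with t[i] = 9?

1

We have t[0] = 1; t[1] = 9; t[2] = 12; t[3] = 16; t[4] = 6; t[5] = 8; t[6] = 3; t[7] = 4; t[8] = 13; t[9] = 2; t[10] = 18; t[11] = 1.
Since t[11] = t[0] = 1, the sequence is periodic with period 11.
The value 9 first appears (with i ≥ 1) at t[1].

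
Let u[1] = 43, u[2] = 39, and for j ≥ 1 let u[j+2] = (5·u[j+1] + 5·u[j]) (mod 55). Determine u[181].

10

u[1] = 43; u[2] = 39; u[3] = 25; u[4] = 45; u[5] = 20; u[6] = 50; u[7] = 20; u[8] = 20; u[9] = 35; u[10] = 0; u[11] = 10; u[12] = 50; u[13] = 25; u[14] = 45.
Since (u[13], u[14]) = (u[3], u[4]) = (25, 45) (two consecutive terms determine the rest), the sequence is eventually periodic: after a pre-period of length 2 it cycles with period 10.
For j ≥ 3, u[j] depends only on (j - 3) mod 10. (181 - 3) mod 10 = 8, so u[181] = u[11] = 10.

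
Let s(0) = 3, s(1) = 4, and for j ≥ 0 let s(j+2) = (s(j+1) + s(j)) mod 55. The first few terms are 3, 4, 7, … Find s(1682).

Listing terms: s(0) = 3, s(1) = 4, s(2) = 7, s(3) = 11, s(4) = 18, s(5) = 29, s(6) = 47, s(7) = 21, s(8) = 13, s(9) = 34, s(10) = 47, s(11) = 26, s(12) = 18, s(13) = 44, s(14) = 7, s(15) = 51, s(16) = 3, s(17) = 54, s(18) = 2, s(19) = 1, s(20) = 3, s(21) = 4.
The sequence repeats with period 20.
So s(1682) = s(0 + ((1682-0) mod 20)) = s(2) = 7.

7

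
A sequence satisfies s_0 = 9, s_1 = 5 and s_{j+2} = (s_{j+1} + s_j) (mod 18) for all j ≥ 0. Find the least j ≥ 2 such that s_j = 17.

Listing terms: s_0 = 9, s_1 = 5, s_2 = 14, s_3 = 1, s_4 = 15, s_5 = 16, s_6 = 13, s_7 = 11, s_8 = 6, s_9 = 17, s_{10} = 5, s_{11} = 4, s_{12} = 9, s_{13} = 13, s_{14} = 4, s_{15} = 17, s_{16} = 3, s_{17} = 2, s_{18} = 5, s_{19} = 7, s_{20} = 12, s_{21} = 1, s_{22} = 13, s_{23} = 14, s_{24} = 9, s_{25} = 5.
Since (s_{24}, s_{25}) = (s_0, s_1) = (9, 5) (two consecutive terms determine the rest), the sequence is periodic with period 24.
The value 17 first appears (with j ≥ 2) at s_9.

9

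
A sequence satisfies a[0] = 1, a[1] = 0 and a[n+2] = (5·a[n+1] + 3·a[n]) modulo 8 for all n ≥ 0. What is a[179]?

1

a[0] = 1, a[1] = 0, a[2] = 3, a[3] = 7, a[4] = 4, a[5] = 1, a[6] = 1, a[7] = 0.
The sequence repeats with period 6.
So a[179] = a[0 + ((179-0) mod 6)] = a[5] = 1.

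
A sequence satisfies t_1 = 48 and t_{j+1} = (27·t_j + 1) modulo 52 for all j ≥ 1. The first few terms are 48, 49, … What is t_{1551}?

12

We have t_1 = 48; t_2 = 49; t_3 = 24; t_4 = 25; t_5 = 0; t_6 = 1; t_7 = 28; t_8 = 29; t_9 = 4; t_{10} = 5; t_{11} = 32; t_{12} = 33; t_{13} = 8; t_{14} = 9; t_{15} = 36; t_{16} = 37; t_{17} = 12; t_{18} = 13; t_{19} = 40; t_{20} = 41; t_{21} = 16; t_{22} = 17; t_{23} = 44; t_{24} = 45; t_{25} = 20; t_{26} = 21; t_{27} = 48.
Since t_{27} = t_1 = 48, the sequence is periodic with period 26.
(1551 - 1) mod 26 = 16, so t_{1551} = t_{17} = 12.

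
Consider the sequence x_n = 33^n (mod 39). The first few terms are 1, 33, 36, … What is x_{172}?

9

We have x_0 = 1, x_1 = 33, x_2 = 36, x_3 = 18, x_4 = 9, x_5 = 24, x_6 = 12, x_7 = 6, x_8 = 3, x_9 = 21, x_{10} = 30, x_{11} = 15, x_{12} = 27, x_{13} = 33.
Since x_{13} = x_1 = 33, the sequence is eventually periodic: after a pre-period of length 1 it cycles with period 12.
For n ≥ 1, x_n depends only on (n - 1) mod 12. (172 - 1) mod 12 = 3, so x_{172} = x_4 = 9.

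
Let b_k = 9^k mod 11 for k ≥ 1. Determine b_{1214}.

5

Listing terms: b_1 = 9; b_2 = 4; b_3 = 3; b_4 = 5; b_5 = 1; b_6 = 9.
The sequence repeats with period 5.
(1214 - 1) mod 5 = 3, so b_{1214} = b_4 = 5.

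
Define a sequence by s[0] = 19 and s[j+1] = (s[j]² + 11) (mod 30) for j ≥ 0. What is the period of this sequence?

6

We have s[0] = 19, s[1] = 12, s[2] = 5, s[3] = 6, s[4] = 17, s[5] = 0, s[6] = 11, s[7] = 12.
Since s[7] = s[1] = 12, the sequence is eventually periodic: after a pre-period of length 1 it cycles with period 6.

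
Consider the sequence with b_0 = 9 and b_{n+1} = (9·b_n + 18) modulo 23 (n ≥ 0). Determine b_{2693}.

We have b_0 = 9, b_1 = 7, b_2 = 12, b_3 = 11, b_4 = 2, b_5 = 13, b_6 = 20, b_7 = 14, b_8 = 6, b_9 = 3, b_{10} = 22, b_{11} = 9.
The sequence repeats with period 11.
(2693 - 0) mod 11 = 9, so b_{2693} = b_9 = 3.

3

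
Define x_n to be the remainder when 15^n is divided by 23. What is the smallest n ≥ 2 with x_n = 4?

x_1 = 15; x_2 = 18; x_3 = 17; x_4 = 2; x_5 = 7; x_6 = 13; x_7 = 11; x_8 = 4; x_9 = 14; x_{10} = 3; x_{11} = 22; x_{12} = 8; x_{13} = 5; x_{14} = 6; x_{15} = 21; x_{16} = 16; x_{17} = 10; x_{18} = 12; x_{19} = 19; x_{20} = 9; x_{21} = 20; x_{22} = 1; x_{23} = 15.
Since x_{23} = x_1 = 15, the sequence is periodic with period 22.
The value 4 first appears (with n ≥ 2) at x_8.

8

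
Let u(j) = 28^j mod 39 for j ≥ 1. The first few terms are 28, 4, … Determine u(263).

7

Listing terms: u(1) = 28, u(2) = 4, u(3) = 34, u(4) = 16, u(5) = 19, u(6) = 25, u(7) = 37, u(8) = 22, u(9) = 31, u(10) = 10, u(11) = 7, u(12) = 1, u(13) = 28.
The sequence repeats with period 12.
(263 - 1) mod 12 = 10, so u(263) = u(11) = 7.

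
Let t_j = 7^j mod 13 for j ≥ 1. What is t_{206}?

Computing terms: t_1 = 7,  t_2 = 10,  t_3 = 5,  t_4 = 9,  t_5 = 11,  t_6 = 12,  t_7 = 6,  t_8 = 3,  t_9 = 8,  t_{10} = 4,  t_{11} = 2,  t_{12} = 1,  t_{13} = 7.
The sequence repeats with period 12.
(206 - 1) mod 12 = 1, so t_{206} = t_2 = 10.

10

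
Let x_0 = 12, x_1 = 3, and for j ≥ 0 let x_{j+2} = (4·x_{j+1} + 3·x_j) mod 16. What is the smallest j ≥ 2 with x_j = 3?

x_0 = 12; x_1 = 3; x_2 = 0; x_3 = 9; x_4 = 4; x_5 = 11; x_6 = 8; x_7 = 1; x_8 = 12; x_9 = 3.
The sequence repeats with period 8.
The value 3 next appears (with j ≥ 2) at x_9.

9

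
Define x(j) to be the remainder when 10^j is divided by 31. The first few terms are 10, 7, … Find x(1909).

18

We have x(1) = 10, x(2) = 7, x(3) = 8, x(4) = 18, x(5) = 25, x(6) = 2, x(7) = 20, x(8) = 14, x(9) = 16, x(10) = 5, x(11) = 19, x(12) = 4, x(13) = 9, x(14) = 28, x(15) = 1, x(16) = 10.
The sequence repeats with period 15.
(1909 - 1) mod 15 = 3, so x(1909) = x(4) = 18.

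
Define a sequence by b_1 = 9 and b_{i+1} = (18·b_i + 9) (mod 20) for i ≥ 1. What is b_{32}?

We have b_1 = 9,  b_2 = 11,  b_3 = 7,  b_4 = 15,  b_5 = 19,  b_6 = 11.
Since b_6 = b_2 = 11, the sequence is eventually periodic: after a pre-period of length 1 it cycles with period 4.
For i ≥ 2, b_i depends only on (i - 2) mod 4. (32 - 2) mod 4 = 2, so b_{32} = b_4 = 15.

15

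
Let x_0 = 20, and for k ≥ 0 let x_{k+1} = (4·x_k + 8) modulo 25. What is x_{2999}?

3

Listing terms: x_0 = 20; x_1 = 13; x_2 = 10; x_3 = 23; x_4 = 0; x_5 = 8; x_6 = 15; x_7 = 18; x_8 = 5; x_9 = 3; x_{10} = 20.
The sequence repeats with period 10.
So x_{2999} = x_{0 + ((2999-0) mod 10)} = x_9 = 3.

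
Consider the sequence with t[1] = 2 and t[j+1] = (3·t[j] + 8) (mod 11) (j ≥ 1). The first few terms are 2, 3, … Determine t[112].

t[1] = 2; t[2] = 3; t[3] = 6; t[4] = 4; t[5] = 9; t[6] = 2.
The sequence repeats with period 5.
So t[112] = t[1 + ((112-1) mod 5)] = t[2] = 3.

3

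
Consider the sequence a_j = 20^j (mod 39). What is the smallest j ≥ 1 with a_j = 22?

4

Listing terms: a_0 = 1, a_1 = 20, a_2 = 10, a_3 = 5, a_4 = 22, a_5 = 11, a_6 = 25, a_7 = 32, a_8 = 16, a_9 = 8, a_{10} = 4, a_{11} = 2, a_{12} = 1.
The sequence repeats with period 12.
The value 22 first appears (with j ≥ 1) at a_4.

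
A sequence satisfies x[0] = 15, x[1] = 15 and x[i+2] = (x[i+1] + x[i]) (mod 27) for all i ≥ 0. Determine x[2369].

x[0] = 15, x[1] = 15, x[2] = 3, x[3] = 18, x[4] = 21, x[5] = 12, x[6] = 6, x[7] = 18, x[8] = 24, x[9] = 15, x[10] = 12, x[11] = 0, x[12] = 12, x[13] = 12, x[14] = 24, x[15] = 9, x[16] = 6, x[17] = 15, x[18] = 21, x[19] = 9, x[20] = 3, x[21] = 12, x[22] = 15, x[23] = 0, x[24] = 15, x[25] = 15.
The sequence repeats with period 24.
(2369 - 0) mod 24 = 17, so x[2369] = x[17] = 15.

15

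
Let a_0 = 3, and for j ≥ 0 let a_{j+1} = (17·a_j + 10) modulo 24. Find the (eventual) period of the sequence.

Listing terms: a_0 = 3,  a_1 = 13,  a_2 = 15,  a_3 = 1,  a_4 = 3.
Since a_4 = a_0 = 3, the sequence is periodic with period 4.

4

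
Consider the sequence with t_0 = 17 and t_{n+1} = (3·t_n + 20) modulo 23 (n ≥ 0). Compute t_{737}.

Computing terms: t_0 = 17,  t_1 = 2,  t_2 = 3,  t_3 = 6,  t_4 = 15,  t_5 = 19,  t_6 = 8,  t_7 = 21,  t_8 = 14,  t_9 = 16,  t_{10} = 22,  t_{11} = 17.
The sequence repeats with period 11.
So t_{737} = t_{0 + ((737-0) mod 11)} = t_0 = 17.

17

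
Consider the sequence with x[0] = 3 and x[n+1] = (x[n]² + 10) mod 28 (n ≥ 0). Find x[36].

x[0] = 3; x[1] = 19; x[2] = 7; x[3] = 3.
Since x[3] = x[0] = 3, the sequence is periodic with period 3.
(36 - 0) mod 3 = 0, so x[36] = x[0] = 3.

3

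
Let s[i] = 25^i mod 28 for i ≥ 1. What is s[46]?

Computing terms: s[1] = 25,  s[2] = 9,  s[3] = 1,  s[4] = 25.
Since s[4] = s[1] = 25, the sequence is periodic with period 3.
So s[46] = s[1 + ((46-1) mod 3)] = s[1] = 25.

25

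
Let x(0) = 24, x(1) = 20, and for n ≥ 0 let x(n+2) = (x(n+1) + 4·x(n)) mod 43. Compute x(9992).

0

We have x(0) = 24,  x(1) = 20,  x(2) = 30,  x(3) = 24,  x(4) = 15,  x(5) = 25,  x(6) = 42,  x(7) = 13,  x(8) = 9,  x(9) = 18,  x(10) = 11,  x(11) = 40,  x(12) = 41,  x(13) = 29,  x(14) = 21,  x(15) = 8,  x(16) = 6,  x(17) = 38,  x(18) = 19,  x(19) = 42,  x(20) = 32,  x(21) = 28,  x(22) = 27,  x(23) = 10,  x(24) = 32,  x(25) = 29,  x(26) = 28,  x(27) = 15,  x(28) = 41,  x(29) = 15,  x(30) = 7,  x(31) = 24,  x(32) = 9,  x(33) = 19,  x(34) = 12,  x(35) = 2,  x(36) = 7,  x(37) = 15,  x(38) = 0,  x(39) = 17,  x(40) = 17,  x(41) = 42,  x(42) = 24,  x(43) = 20.
The sequence repeats with period 42.
So x(9992) = x(0 + ((9992-0) mod 42)) = x(38) = 0.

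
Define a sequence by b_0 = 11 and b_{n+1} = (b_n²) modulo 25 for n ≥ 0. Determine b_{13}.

21

Computing terms: b_0 = 11,  b_1 = 21,  b_2 = 16,  b_3 = 6,  b_4 = 11.
Since b_4 = b_0 = 11, the sequence is periodic with period 4.
So b_{13} = b_{0 + ((13-0) mod 4)} = b_1 = 21.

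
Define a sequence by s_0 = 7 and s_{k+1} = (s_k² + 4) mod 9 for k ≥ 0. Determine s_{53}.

Computing terms: s_0 = 7, s_1 = 8, s_2 = 5, s_3 = 2, s_4 = 8.
Since s_4 = s_1 = 8, the sequence is eventually periodic: after a pre-period of length 1 it cycles with period 3.
For k ≥ 1, s_k depends only on (k - 1) mod 3. (53 - 1) mod 3 = 1, so s_{53} = s_2 = 5.

5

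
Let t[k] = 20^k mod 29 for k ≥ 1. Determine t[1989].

20

t[1] = 20, t[2] = 23, t[3] = 25, t[4] = 7, t[5] = 24, t[6] = 16, t[7] = 1, t[8] = 20.
The sequence repeats with period 7.
(1989 - 1) mod 7 = 0, so t[1989] = t[1] = 20.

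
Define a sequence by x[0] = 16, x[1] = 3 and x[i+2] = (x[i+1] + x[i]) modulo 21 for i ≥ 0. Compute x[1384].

19

We have x[0] = 16,  x[1] = 3,  x[2] = 19,  x[3] = 1,  x[4] = 20,  x[5] = 0,  x[6] = 20,  x[7] = 20,  x[8] = 19,  x[9] = 18,  x[10] = 16,  x[11] = 13,  x[12] = 8,  x[13] = 0,  x[14] = 8,  x[15] = 8,  x[16] = 16,  x[17] = 3.
The sequence repeats with period 16.
(1384 - 0) mod 16 = 8, so x[1384] = x[8] = 19.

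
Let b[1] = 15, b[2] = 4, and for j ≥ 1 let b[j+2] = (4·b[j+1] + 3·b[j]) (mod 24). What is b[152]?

We have b[1] = 15, b[2] = 4, b[3] = 13, b[4] = 16, b[5] = 7, b[6] = 4, b[7] = 13.
Since (b[6], b[7]) = (b[2], b[3]) = (4, 13) (two consecutive terms determine the rest), the sequence is eventually periodic: after a pre-period of length 1 it cycles with period 4.
For j ≥ 2, b[j] depends only on (j - 2) mod 4. (152 - 2) mod 4 = 2, so b[152] = b[4] = 16.

16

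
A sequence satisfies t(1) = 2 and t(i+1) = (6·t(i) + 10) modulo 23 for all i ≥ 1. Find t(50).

t(1) = 2, t(2) = 22, t(3) = 4, t(4) = 11, t(5) = 7, t(6) = 6, t(7) = 0, t(8) = 10, t(9) = 1, t(10) = 16, t(11) = 14, t(12) = 2.
Since t(12) = t(1) = 2, the sequence is periodic with period 11.
So t(50) = t(1 + ((50-1) mod 11)) = t(6) = 6.

6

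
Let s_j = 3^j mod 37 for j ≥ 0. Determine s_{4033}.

We have s_0 = 1; s_1 = 3; s_2 = 9; s_3 = 27; s_4 = 7; s_5 = 21; s_6 = 26; s_7 = 4; s_8 = 12; s_9 = 36; s_{10} = 34; s_{11} = 28; s_{12} = 10; s_{13} = 30; s_{14} = 16; s_{15} = 11; s_{16} = 33; s_{17} = 25; s_{18} = 1.
Since s_{18} = s_0 = 1, the sequence is periodic with period 18.
So s_{4033} = s_{0 + ((4033-0) mod 18)} = s_1 = 3.

3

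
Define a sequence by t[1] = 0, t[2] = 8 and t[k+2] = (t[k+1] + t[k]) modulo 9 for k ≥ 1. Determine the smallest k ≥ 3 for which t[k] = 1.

7

We have t[1] = 0,  t[2] = 8,  t[3] = 8,  t[4] = 7,  t[5] = 6,  t[6] = 4,  t[7] = 1,  t[8] = 5,  t[9] = 6,  t[10] = 2,  t[11] = 8,  t[12] = 1,  t[13] = 0,  t[14] = 1,  t[15] = 1,  t[16] = 2,  t[17] = 3,  t[18] = 5,  t[19] = 8,  t[20] = 4,  t[21] = 3,  t[22] = 7,  t[23] = 1,  t[24] = 8,  t[25] = 0,  t[26] = 8.
The sequence repeats with period 24.
The value 1 first appears (with k ≥ 3) at t[7].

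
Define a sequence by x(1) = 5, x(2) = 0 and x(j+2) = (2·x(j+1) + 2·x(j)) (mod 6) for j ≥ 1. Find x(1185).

4

x(1) = 5; x(2) = 0; x(3) = 4; x(4) = 2; x(5) = 0; x(6) = 4.
Since (x(5), x(6)) = (x(2), x(3)) = (0, 4) (two consecutive terms determine the rest), the sequence is eventually periodic: after a pre-period of length 1 it cycles with period 3.
For j ≥ 2, x(j) depends only on (j - 2) mod 3. (1185 - 2) mod 3 = 1, so x(1185) = x(3) = 4.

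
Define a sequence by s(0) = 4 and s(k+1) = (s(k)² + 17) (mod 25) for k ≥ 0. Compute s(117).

s(0) = 4,  s(1) = 8,  s(2) = 6,  s(3) = 3,  s(4) = 1,  s(5) = 18,  s(6) = 16,  s(7) = 23,  s(8) = 21,  s(9) = 8.
Since s(9) = s(1) = 8, the sequence is eventually periodic: after a pre-period of length 1 it cycles with period 8.
For k ≥ 1, s(k) depends only on (k - 1) mod 8. (117 - 1) mod 8 = 4, so s(117) = s(5) = 18.

18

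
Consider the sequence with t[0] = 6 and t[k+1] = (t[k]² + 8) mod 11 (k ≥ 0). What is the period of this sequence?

3

Computing terms: t[0] = 6, t[1] = 0, t[2] = 8, t[3] = 6.
The sequence repeats with period 3.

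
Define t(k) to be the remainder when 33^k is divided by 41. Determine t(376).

t(1) = 33, t(2) = 23, t(3) = 21, t(4) = 37, t(5) = 32, t(6) = 31, t(7) = 39, t(8) = 16, t(9) = 36, t(10) = 40, t(11) = 8, t(12) = 18, t(13) = 20, t(14) = 4, t(15) = 9, t(16) = 10, t(17) = 2, t(18) = 25, t(19) = 5, t(20) = 1, t(21) = 33.
Since t(21) = t(1) = 33, the sequence is periodic with period 20.
So t(376) = t(1 + ((376-1) mod 20)) = t(16) = 10.

10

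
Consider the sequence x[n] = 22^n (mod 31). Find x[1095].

Computing terms: x[1] = 22; x[2] = 19; x[3] = 15; x[4] = 20; x[5] = 6; x[6] = 8; x[7] = 21; x[8] = 28; x[9] = 27; x[10] = 5; x[11] = 17; x[12] = 2; x[13] = 13; x[14] = 7; x[15] = 30; x[16] = 9; x[17] = 12; x[18] = 16; x[19] = 11; x[20] = 25; x[21] = 23; x[22] = 10; x[23] = 3; x[24] = 4; x[25] = 26; x[26] = 14; x[27] = 29; x[28] = 18; x[29] = 24; x[30] = 1; x[31] = 22.
Since x[31] = x[1] = 22, the sequence is periodic with period 30.
So x[1095] = x[1 + ((1095-1) mod 30)] = x[15] = 30.

30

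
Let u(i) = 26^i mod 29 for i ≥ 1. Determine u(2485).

We have u(1) = 26,  u(2) = 9,  u(3) = 2,  u(4) = 23,  u(5) = 18,  u(6) = 4,  u(7) = 17,  u(8) = 7,  u(9) = 8,  u(10) = 5,  u(11) = 14,  u(12) = 16,  u(13) = 10,  u(14) = 28,  u(15) = 3,  u(16) = 20,  u(17) = 27,  u(18) = 6,  u(19) = 11,  u(20) = 25,  u(21) = 12,  u(22) = 22,  u(23) = 21,  u(24) = 24,  u(25) = 15,  u(26) = 13,  u(27) = 19,  u(28) = 1,  u(29) = 26.
Since u(29) = u(1) = 26, the sequence is periodic with period 28.
So u(2485) = u(1 + ((2485-1) mod 28)) = u(21) = 12.

12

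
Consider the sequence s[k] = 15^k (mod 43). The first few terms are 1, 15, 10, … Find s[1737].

We have s[0] = 1; s[1] = 15; s[2] = 10; s[3] = 21; s[4] = 14; s[5] = 38; s[6] = 11; s[7] = 36; s[8] = 24; s[9] = 16; s[10] = 25; s[11] = 31; s[12] = 35; s[13] = 9; s[14] = 6; s[15] = 4; s[16] = 17; s[17] = 40; s[18] = 41; s[19] = 13; s[20] = 23; s[21] = 1.
Since s[21] = s[0] = 1, the sequence is periodic with period 21.
So s[1737] = s[0 + ((1737-0) mod 21)] = s[15] = 4.

4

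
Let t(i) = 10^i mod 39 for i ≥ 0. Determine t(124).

Listing terms: t(0) = 1,  t(1) = 10,  t(2) = 22,  t(3) = 25,  t(4) = 16,  t(5) = 4,  t(6) = 1.
The sequence repeats with period 6.
So t(124) = t(0 + ((124-0) mod 6)) = t(4) = 16.

16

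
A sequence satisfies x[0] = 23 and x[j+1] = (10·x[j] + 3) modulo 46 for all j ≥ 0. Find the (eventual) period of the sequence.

Computing terms: x[0] = 23, x[1] = 3, x[2] = 33, x[3] = 11, x[4] = 21, x[5] = 29, x[6] = 17, x[7] = 35, x[8] = 31, x[9] = 37, x[10] = 5, x[11] = 7, x[12] = 27, x[13] = 43, x[14] = 19, x[15] = 9, x[16] = 1, x[17] = 13, x[18] = 41, x[19] = 45, x[20] = 39, x[21] = 25, x[22] = 23.
The sequence repeats with period 22.

22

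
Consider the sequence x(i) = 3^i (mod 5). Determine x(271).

2

We have x(0) = 1; x(1) = 3; x(2) = 4; x(3) = 2; x(4) = 1.
Since x(4) = x(0) = 1, the sequence is periodic with period 4.
So x(271) = x(0 + ((271-0) mod 4)) = x(3) = 2.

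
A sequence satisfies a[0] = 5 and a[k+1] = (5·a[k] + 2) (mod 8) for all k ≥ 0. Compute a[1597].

Computing terms: a[0] = 5,  a[1] = 3,  a[2] = 1,  a[3] = 7,  a[4] = 5.
The sequence repeats with period 4.
So a[1597] = a[0 + ((1597-0) mod 4)] = a[1] = 3.

3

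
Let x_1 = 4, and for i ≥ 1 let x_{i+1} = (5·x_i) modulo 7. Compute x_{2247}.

2

Computing terms: x_1 = 4,  x_2 = 6,  x_3 = 2,  x_4 = 3,  x_5 = 1,  x_6 = 5,  x_7 = 4.
Since x_7 = x_1 = 4, the sequence is periodic with period 6.
(2247 - 1) mod 6 = 2, so x_{2247} = x_3 = 2.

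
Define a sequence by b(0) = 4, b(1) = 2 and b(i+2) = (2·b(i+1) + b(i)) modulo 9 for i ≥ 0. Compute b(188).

We have b(0) = 4; b(1) = 2; b(2) = 8; b(3) = 0; b(4) = 8; b(5) = 7; b(6) = 4; b(7) = 6; b(8) = 7; b(9) = 2; b(10) = 2; b(11) = 6; b(12) = 5; b(13) = 7; b(14) = 1; b(15) = 0; b(16) = 1; b(17) = 2; b(18) = 5; b(19) = 3; b(20) = 2; b(21) = 7; b(22) = 7; b(23) = 3; b(24) = 4; b(25) = 2.
Since (b(24), b(25)) = (b(0), b(1)) = (4, 2) (two consecutive terms determine the rest), the sequence is periodic with period 24.
(188 - 0) mod 24 = 20, so b(188) = b(20) = 2.

2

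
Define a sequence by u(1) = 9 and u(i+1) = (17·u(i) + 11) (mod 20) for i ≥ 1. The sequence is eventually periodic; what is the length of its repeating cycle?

We have u(1) = 9; u(2) = 4; u(3) = 19; u(4) = 14; u(5) = 9.
The sequence repeats with period 4.

4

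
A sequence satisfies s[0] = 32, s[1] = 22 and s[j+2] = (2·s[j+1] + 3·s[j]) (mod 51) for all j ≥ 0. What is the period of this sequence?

Computing terms: s[0] = 32,  s[1] = 22,  s[2] = 38,  s[3] = 40,  s[4] = 41,  s[5] = 49,  s[6] = 17,  s[7] = 28,  s[8] = 5,  s[9] = 43,  s[10] = 50,  s[11] = 25,  s[12] = 47,  s[13] = 16,  s[14] = 20,  s[15] = 37,  s[16] = 32,  s[17] = 22.
The sequence repeats with period 16.

16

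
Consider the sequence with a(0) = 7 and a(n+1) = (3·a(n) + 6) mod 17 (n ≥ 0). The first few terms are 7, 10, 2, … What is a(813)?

15

a(0) = 7; a(1) = 10; a(2) = 2; a(3) = 12; a(4) = 8; a(5) = 13; a(6) = 11; a(7) = 5; a(8) = 4; a(9) = 1; a(10) = 9; a(11) = 16; a(12) = 3; a(13) = 15; a(14) = 0; a(15) = 6; a(16) = 7.
The sequence repeats with period 16.
(813 - 0) mod 16 = 13, so a(813) = a(13) = 15.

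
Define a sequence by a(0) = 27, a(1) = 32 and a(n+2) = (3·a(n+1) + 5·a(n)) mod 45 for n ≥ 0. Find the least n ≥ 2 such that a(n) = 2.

We have a(0) = 27, a(1) = 32, a(2) = 6, a(3) = 43, a(4) = 24, a(5) = 17, a(6) = 36, a(7) = 13, a(8) = 39, a(9) = 2, a(10) = 21, a(11) = 28, a(12) = 9, a(13) = 32, a(14) = 6.
Since (a(13), a(14)) = (a(1), a(2)) = (32, 6) (two consecutive terms determine the rest), the sequence is eventually periodic: after a pre-period of length 1 it cycles with period 12.
The value 2 first appears (with n ≥ 2) at a(9).

9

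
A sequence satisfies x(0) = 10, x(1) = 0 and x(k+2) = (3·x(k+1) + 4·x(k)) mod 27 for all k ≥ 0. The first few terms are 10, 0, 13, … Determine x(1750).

Listing terms: x(0) = 10; x(1) = 0; x(2) = 13; x(3) = 12; x(4) = 7; x(5) = 15; x(6) = 19; x(7) = 9; x(8) = 22; x(9) = 21; x(10) = 16; x(11) = 24; x(12) = 1; x(13) = 18; x(14) = 4; x(15) = 3; x(16) = 25; x(17) = 6; x(18) = 10; x(19) = 0.
The sequence repeats with period 18.
So x(1750) = x(0 + ((1750-0) mod 18)) = x(4) = 7.

7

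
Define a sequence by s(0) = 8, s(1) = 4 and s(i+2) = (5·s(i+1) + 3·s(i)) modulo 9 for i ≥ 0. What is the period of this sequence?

s(0) = 8,  s(1) = 4,  s(2) = 8,  s(3) = 7,  s(4) = 5,  s(5) = 1,  s(6) = 2,  s(7) = 4,  s(8) = 8.
Since (s(7), s(8)) = (s(1), s(2)) = (4, 8) (two consecutive terms determine the rest), the sequence is eventually periodic: after a pre-period of length 1 it cycles with period 6.

6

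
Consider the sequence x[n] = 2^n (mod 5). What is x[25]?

2

We have x[0] = 1,  x[1] = 2,  x[2] = 4,  x[3] = 3,  x[4] = 1.
The sequence repeats with period 4.
(25 - 0) mod 4 = 1, so x[25] = x[1] = 2.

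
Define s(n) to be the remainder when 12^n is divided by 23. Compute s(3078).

4

Computing terms: s(0) = 1,  s(1) = 12,  s(2) = 6,  s(3) = 3,  s(4) = 13,  s(5) = 18,  s(6) = 9,  s(7) = 16,  s(8) = 8,  s(9) = 4,  s(10) = 2,  s(11) = 1.
The sequence repeats with period 11.
So s(3078) = s(0 + ((3078-0) mod 11)) = s(9) = 4.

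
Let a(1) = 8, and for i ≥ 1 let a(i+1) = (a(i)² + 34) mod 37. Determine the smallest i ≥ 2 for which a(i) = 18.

3

We have a(1) = 8,  a(2) = 24,  a(3) = 18,  a(4) = 25,  a(5) = 30,  a(6) = 9,  a(7) = 4,  a(8) = 13,  a(9) = 18.
Since a(9) = a(3) = 18, the sequence is eventually periodic: after a pre-period of length 2 it cycles with period 6.
The value 18 first appears (with i ≥ 2) at a(3).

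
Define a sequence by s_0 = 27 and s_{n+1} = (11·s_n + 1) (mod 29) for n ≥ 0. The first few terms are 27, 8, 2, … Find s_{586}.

Computing terms: s_0 = 27; s_1 = 8; s_2 = 2; s_3 = 23; s_4 = 22; s_5 = 11; s_6 = 6; s_7 = 9; s_8 = 13; s_9 = 28; s_{10} = 19; s_{11} = 7; s_{12} = 20; s_{13} = 18; s_{14} = 25; s_{15} = 15; s_{16} = 21; s_{17} = 0; s_{18} = 1; s_{19} = 12; s_{20} = 17; s_{21} = 14; s_{22} = 10; s_{23} = 24; s_{24} = 4; s_{25} = 16; s_{26} = 3; s_{27} = 5; s_{28} = 27.
Since s_{28} = s_0 = 27, the sequence is periodic with period 28.
So s_{586} = s_{0 + ((586-0) mod 28)} = s_{26} = 3.

3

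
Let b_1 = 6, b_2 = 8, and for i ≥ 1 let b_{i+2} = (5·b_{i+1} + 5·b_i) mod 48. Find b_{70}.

30

We have b_1 = 6, b_2 = 8, b_3 = 22, b_4 = 6, b_5 = 44, b_6 = 10, b_7 = 30, b_8 = 8, b_9 = 46, b_{10} = 30, b_{11} = 44, b_{12} = 34, b_{13} = 6, b_{14} = 8.
The sequence repeats with period 12.
(70 - 1) mod 12 = 9, so b_{70} = b_{10} = 30.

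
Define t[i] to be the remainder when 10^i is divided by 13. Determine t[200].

Listing terms: t[1] = 10; t[2] = 9; t[3] = 12; t[4] = 3; t[5] = 4; t[6] = 1; t[7] = 10.
The sequence repeats with period 6.
(200 - 1) mod 6 = 1, so t[200] = t[2] = 9.

9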